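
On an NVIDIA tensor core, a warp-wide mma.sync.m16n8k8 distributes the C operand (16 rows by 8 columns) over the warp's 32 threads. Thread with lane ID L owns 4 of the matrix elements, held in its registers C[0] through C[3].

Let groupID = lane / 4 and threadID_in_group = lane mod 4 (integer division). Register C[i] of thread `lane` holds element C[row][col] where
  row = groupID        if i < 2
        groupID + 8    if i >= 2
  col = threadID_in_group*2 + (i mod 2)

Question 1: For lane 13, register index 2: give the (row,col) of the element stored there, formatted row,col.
L=13→G=13>>2=3, T=13&3=1
[2]→row 3+8=11  col 1·2+0=2

11,2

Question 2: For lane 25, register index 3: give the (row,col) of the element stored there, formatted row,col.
14,3

lane 25: grp=6 (25/4), tig=1 (25%4)
i=3: r=6+8=14, c=1*2+1=3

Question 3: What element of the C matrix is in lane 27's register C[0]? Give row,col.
6,6

27: G=6,T=3
[0] (6+0,3*2+0) = (6,6)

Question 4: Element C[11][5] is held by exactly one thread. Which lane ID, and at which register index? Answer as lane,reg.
r:11=>grp=3,rB=1  c:5=>tig=2,lo=1
L=3*4+2=14  i=1*2+1=3

14,3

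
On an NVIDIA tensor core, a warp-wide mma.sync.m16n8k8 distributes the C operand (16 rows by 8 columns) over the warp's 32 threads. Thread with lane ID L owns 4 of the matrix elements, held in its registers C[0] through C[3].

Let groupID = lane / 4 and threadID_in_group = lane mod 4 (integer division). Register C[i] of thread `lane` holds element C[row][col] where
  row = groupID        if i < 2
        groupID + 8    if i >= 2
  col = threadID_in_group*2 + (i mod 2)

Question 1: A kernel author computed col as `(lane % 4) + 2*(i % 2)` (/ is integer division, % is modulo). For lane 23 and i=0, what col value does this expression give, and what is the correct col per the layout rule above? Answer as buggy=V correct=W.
buggy=3 correct=6

`(lane % 4) + 2*(i % 2)`[23,0]=>3
lane 23=>23/4=5, 23 mod 4=3
i=0  r:5+0=>5  c:2·3+0=>6
col: 3 vs 6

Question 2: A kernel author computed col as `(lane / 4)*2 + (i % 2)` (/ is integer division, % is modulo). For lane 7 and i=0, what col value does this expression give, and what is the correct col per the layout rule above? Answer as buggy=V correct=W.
buggy=2 correct=6

`(lane / 4)*2 + (i % 2)`[7,0]->2
lane 7: gid=1 (7/4), tid=3 (7%4)
i=0: r=1+0=1, c=3*2+0=6
col: 2 vs 6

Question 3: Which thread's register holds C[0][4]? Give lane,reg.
2,0

r: 0->gid=0,r8=0  c: 4->tid=2,i&1=0
L=0*4+2=2  i=0*2+0=0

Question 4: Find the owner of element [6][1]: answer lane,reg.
24,1

r=6->g=6,rb=0  c=1->t=0,b0=1
L=6*4+0=24  i=0*2+1=1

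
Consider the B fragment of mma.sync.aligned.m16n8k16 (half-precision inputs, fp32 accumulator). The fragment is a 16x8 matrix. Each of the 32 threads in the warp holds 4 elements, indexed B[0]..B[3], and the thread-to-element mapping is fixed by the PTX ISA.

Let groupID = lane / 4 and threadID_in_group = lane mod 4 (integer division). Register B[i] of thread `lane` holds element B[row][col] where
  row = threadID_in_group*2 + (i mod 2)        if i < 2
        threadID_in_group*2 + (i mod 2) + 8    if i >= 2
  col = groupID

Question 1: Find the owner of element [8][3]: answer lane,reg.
c: 3->gid=3  r: 8->r8=1,tid=0,i&1=0
L=3*4+0=12  i=1*2+0=2

12,2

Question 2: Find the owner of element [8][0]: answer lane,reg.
c=0⇒gr=0  r=8⇒Rb=1,th=0,odd=0
L=0*4+0=0  i=1*2+0=2

0,2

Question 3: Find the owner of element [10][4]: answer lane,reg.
17,2

c: 4->gid=4  r: 10->r8=1,tid=1,i&1=0
L=4*4+1=17  i=1*2+0=2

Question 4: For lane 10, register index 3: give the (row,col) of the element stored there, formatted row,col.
lane 10⇒10/4=2, 10 mod 4=2
i=3  r:2·2+1+8⇒13  c:2

13,2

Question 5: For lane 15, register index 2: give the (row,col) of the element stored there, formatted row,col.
14,3

15: g=3,t=3
[2] (3*2+0+8,3) = (14,3)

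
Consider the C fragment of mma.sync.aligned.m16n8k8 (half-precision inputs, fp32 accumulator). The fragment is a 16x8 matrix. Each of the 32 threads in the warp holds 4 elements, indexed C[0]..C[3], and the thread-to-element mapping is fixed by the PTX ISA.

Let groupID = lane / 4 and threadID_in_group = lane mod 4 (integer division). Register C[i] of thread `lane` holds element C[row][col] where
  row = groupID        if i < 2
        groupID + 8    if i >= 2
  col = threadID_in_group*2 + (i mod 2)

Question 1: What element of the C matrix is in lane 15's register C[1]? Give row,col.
15: g=3,t=3
[1] (3+0,3*2+1) = (3,7)

3,7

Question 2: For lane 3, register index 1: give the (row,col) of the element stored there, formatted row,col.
0,7

lane 3: g=0 (3/4), t=3 (3%4)
i=1: r=0+0=0, c=3*2+1=7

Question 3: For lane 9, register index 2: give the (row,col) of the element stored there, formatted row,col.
10,2

9: g=2,t=1
[2] (2+8,1*2+0) = (10,2)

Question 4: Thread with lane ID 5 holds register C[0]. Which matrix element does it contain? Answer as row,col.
1,2

5: G=1,T=1
[0] (1+0,1*2+0) = (1,2)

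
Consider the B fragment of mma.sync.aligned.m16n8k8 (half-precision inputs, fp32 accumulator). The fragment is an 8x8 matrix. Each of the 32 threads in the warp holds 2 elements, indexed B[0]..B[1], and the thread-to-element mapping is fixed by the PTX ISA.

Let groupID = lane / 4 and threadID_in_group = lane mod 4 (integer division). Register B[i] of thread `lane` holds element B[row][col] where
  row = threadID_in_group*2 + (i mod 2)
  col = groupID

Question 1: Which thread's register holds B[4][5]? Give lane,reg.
22,0

c=5->g=5  r=4->t=2,b0=0
L=5*4+2=22  i=0=0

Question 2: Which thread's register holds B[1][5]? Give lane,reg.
20,1

c=5→G=5  r=1→T=0,p=1
L=5*4+0=20  i=1=1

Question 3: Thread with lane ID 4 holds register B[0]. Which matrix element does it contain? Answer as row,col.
0,1

L=4⇒gr=4>>2=1, th=4&3=0
[0]⇒row 0·2+0=0  col gr=1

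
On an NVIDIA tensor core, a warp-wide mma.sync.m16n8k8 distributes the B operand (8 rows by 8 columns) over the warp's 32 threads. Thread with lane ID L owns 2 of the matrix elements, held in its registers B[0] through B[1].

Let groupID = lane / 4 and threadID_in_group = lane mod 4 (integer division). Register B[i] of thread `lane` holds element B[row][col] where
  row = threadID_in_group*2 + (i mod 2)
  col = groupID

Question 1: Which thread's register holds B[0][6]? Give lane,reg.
c=6→G=6  r=0→T=0,p=0
L=6*4+0=24  i=0=0

24,0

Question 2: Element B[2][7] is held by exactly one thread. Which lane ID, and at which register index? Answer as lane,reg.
c: 7->gid=7  r: 2->tid=1,i&1=0
L=7*4+1=29  i=0=0

29,0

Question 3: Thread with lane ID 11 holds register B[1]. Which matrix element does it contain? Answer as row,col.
L=11=>grp=11>>2=2, tig=11&3=3
[1]=>row 3·2+1=7  col grp=2

7,2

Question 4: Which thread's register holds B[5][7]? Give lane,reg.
c:7=>grp=7  r:5=>tig=2,lo=1
L=7*4+2=30  i=1=1

30,1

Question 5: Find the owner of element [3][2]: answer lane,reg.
9,1

c: 2->gid=2  r: 3->tid=1,i&1=1
L=2*4+1=9  i=1=1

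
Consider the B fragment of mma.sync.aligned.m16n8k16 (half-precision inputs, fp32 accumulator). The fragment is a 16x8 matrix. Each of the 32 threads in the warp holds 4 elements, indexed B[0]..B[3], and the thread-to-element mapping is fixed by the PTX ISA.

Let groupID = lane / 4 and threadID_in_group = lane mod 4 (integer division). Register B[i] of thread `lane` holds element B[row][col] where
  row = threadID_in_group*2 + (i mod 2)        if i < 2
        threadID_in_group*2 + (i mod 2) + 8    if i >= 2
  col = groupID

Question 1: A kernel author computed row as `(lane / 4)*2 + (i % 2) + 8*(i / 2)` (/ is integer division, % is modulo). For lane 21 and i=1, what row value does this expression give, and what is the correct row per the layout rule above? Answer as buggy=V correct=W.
buggy=11 correct=3

`(lane / 4)*2 + (i % 2) + 8*(i / 2)`[21,1]→11
L=21→G=21>>2=5, T=21&3=1
[1]→row 1·2+1+0=3  col G=5
row: 11 vs 3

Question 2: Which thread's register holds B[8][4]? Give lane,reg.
c:4=>grp=4  r:8=>rB=1,tig=0,lo=0
L=4*4+0=16  i=1*2+0=2

16,2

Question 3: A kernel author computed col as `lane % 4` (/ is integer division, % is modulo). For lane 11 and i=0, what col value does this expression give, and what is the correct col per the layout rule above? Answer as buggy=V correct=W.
buggy=3 correct=2

`lane % 4`[11,0]⇒3
lane 11⇒11/4=2, 11 mod 4=3
i=0  r:2·3+0+0⇒6  c:2
col: 3 vs 2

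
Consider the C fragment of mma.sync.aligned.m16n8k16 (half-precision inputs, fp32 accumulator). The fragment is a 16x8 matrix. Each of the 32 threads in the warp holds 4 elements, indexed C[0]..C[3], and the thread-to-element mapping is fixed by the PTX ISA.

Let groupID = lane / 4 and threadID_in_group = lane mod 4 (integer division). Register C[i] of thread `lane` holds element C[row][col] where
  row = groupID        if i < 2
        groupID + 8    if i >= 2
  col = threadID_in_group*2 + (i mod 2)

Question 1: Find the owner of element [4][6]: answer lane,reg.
r: 4->gid=4,r8=0  c: 6->tid=3,i&1=0
L=4*4+3=19  i=0*2+0=0

19,0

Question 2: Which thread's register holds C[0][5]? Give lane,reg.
2,1

r: 0->gid=0,r8=0  c: 5->tid=2,i&1=1
L=0*4+2=2  i=0*2+1=1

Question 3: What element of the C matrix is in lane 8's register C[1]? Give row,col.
L=8->gid=8>>2=2, tid=8&3=0
[1]->row 2+0=2  col 0·2+1=1

2,1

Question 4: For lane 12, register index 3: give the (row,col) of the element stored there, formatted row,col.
lane 12→12/4=3, 12 mod 4=0
i=3  r:3+8→11  c:2·0+1→1

11,1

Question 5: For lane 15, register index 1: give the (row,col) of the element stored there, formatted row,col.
3,7

lane 15: G=3 (15/4), T=3 (15%4)
i=1: r=3+0=3, c=3*2+1=7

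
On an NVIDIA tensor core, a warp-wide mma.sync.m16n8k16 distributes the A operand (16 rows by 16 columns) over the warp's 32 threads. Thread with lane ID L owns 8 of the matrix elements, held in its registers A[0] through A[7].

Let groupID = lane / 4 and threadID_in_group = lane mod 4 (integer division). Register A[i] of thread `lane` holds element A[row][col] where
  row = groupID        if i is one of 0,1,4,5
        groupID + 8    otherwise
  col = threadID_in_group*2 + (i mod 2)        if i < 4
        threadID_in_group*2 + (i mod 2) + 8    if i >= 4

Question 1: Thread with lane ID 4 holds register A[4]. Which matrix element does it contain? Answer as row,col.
lane 4: gid=1 (4/4), tid=0 (4%4)
i=4: r=1+0=1, c=0*2+0+8=8

1,8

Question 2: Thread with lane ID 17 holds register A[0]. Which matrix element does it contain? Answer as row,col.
L=17=>grp=17>>2=4, tig=17&3=1
[0]=>row 4+0=4  col 1·2+0+0=2

4,2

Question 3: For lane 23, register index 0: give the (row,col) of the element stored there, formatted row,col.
L=23→G=23>>2=5, T=23&3=3
[0]→row 5+0=5  col 3·2+0+0=6

5,6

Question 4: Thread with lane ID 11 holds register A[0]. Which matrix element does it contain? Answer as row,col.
L=11=>grp=11>>2=2, tig=11&3=3
[0]=>row 2+0=2  col 3·2+0+0=6

2,6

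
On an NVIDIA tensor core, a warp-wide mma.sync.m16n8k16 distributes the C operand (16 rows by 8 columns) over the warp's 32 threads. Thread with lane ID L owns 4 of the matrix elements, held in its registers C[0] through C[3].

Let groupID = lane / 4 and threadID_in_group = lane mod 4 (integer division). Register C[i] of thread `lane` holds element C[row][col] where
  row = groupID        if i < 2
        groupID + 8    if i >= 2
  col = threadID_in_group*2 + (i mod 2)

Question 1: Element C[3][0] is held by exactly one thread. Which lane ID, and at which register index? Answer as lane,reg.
r=3->g=3,rb=0  c=0->t=0,b0=0
L=3*4+0=12  i=0*2+0=0

12,0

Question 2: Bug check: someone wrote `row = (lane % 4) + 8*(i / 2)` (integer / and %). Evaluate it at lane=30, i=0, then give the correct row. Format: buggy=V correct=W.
`(lane % 4) + 8*(i / 2)`[30,0]->2
lane 30->30/4=7, 30 mod 4=2
i=0  r:7+0->7  c:2·2+0->4
row: 2 vs 7

buggy=2 correct=7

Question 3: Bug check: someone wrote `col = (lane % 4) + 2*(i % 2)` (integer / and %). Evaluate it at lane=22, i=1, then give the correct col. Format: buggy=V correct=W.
`(lane % 4) + 2*(i % 2)`[22,1]→4
lane 22: G=5 (22/4), T=2 (22%4)
i=1: r=5+0=5, c=2*2+1=5
col: 4 vs 5

buggy=4 correct=5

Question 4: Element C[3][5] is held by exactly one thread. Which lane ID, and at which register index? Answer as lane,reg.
14,1

r=3→G=3,rhi=0  c=5→T=2,p=1
L=3*4+2=14  i=0*2+1=1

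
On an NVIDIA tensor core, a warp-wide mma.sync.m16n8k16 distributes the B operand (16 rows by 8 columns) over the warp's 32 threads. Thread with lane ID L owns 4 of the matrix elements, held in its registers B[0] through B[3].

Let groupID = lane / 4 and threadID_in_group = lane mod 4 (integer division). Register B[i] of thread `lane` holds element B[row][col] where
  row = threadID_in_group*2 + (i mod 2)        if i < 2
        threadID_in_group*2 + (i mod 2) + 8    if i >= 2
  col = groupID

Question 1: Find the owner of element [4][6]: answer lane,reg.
c=6⇒gr=6  r=4⇒Rb=0,th=2,odd=0
L=6*4+2=26  i=0*2+0=0

26,0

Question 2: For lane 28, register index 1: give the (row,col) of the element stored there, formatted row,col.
lane 28->28/4=7, 28 mod 4=0
i=1  r:2·0+1+0->1  c:7

1,7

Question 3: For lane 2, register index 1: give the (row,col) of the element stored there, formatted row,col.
5,0

lane 2->2/4=0, 2 mod 4=2
i=1  r:2·2+1+0->5  c:0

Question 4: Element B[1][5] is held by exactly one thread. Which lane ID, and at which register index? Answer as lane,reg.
c:5=>grp=5  r:1=>rB=0,tig=0,lo=1
L=5*4+0=20  i=0*2+1=1

20,1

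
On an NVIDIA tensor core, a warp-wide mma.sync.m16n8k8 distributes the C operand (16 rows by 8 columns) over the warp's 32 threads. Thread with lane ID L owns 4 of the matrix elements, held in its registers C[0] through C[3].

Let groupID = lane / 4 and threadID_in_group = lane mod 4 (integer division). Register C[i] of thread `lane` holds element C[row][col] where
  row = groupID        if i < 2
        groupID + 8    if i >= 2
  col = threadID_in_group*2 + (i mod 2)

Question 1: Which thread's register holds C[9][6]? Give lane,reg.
7,2

r=9→G=1,rhi=1  c=6→T=3,p=0
L=1*4+3=7  i=1*2+0=2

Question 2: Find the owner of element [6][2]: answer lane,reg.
25,0

r=6⇒gr=6,Rb=0  c=2⇒th=1,odd=0
L=6*4+1=25  i=0*2+0=0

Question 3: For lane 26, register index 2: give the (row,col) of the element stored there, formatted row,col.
14,4

L=26->g=26>>2=6, t=26&3=2
[2]->row 6+8=14  col 2·2+0=4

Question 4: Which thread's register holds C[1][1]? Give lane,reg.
4,1

r=1->g=1,rb=0  c=1->t=0,b0=1
L=1*4+0=4  i=0*2+1=1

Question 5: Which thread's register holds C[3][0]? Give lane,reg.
r=3->g=3,rb=0  c=0->t=0,b0=0
L=3*4+0=12  i=0*2+0=0

12,0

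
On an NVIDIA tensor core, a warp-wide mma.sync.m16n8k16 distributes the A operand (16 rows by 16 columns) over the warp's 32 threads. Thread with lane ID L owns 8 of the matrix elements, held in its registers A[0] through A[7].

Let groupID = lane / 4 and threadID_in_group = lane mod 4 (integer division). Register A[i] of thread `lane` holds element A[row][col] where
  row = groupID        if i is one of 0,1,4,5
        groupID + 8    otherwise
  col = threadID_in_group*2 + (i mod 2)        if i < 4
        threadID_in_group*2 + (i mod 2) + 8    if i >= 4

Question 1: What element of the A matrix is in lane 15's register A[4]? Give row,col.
lane 15: G=3 (15/4), T=3 (15%4)
i=4: r=3+0=3, c=3*2+0+8=14

3,14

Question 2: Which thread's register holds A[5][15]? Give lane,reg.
23,5

r=5->g=5,rb=0  c=15->cb=1,t=3,b0=1
L=5*4+3=23  i=1*4+0*2+1=5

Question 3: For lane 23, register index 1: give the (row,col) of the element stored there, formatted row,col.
L=23⇒gr=23>>2=5, th=23&3=3
[1]⇒row 5+0=5  col 3·2+1+0=7

5,7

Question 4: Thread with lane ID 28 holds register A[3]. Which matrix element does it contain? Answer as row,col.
lane 28: gid=7 (28/4), tid=0 (28%4)
i=3: r=7+8=15, c=0*2+1+0=1

15,1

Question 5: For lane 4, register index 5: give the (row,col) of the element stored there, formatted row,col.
1,9

4: G=1,T=0
[5] (1+0,0*2+1+8) = (1,9)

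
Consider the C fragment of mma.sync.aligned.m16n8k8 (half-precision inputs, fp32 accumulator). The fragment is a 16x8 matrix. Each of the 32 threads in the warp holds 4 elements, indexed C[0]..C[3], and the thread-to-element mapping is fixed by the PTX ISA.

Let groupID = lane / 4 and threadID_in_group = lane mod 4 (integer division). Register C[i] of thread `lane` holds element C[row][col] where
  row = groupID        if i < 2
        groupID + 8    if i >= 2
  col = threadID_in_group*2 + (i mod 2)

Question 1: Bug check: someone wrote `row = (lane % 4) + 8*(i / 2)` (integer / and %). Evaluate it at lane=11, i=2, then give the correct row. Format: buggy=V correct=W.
buggy=11 correct=10

`(lane % 4) + 8*(i / 2)`[11,2]->11
L=11->g=11>>2=2, t=11&3=3
[2]->row 2+8=10  col 3·2+0=6
row: 11 vs 10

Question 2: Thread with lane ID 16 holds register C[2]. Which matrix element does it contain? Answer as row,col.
12,0

lane 16->16/4=4, 16 mod 4=0
i=2  r:4+8->12  c:2·0+0->0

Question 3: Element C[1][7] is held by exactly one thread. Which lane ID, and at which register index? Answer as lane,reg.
r=1->g=1,rb=0  c=7->t=3,b0=1
L=1*4+3=7  i=0*2+1=1

7,1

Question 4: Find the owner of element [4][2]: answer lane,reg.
17,0

r=4->g=4,rb=0  c=2->t=1,b0=0
L=4*4+1=17  i=0*2+0=0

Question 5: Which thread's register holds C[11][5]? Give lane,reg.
14,3

r=11→G=3,rhi=1  c=5→T=2,p=1
L=3*4+2=14  i=1*2+1=3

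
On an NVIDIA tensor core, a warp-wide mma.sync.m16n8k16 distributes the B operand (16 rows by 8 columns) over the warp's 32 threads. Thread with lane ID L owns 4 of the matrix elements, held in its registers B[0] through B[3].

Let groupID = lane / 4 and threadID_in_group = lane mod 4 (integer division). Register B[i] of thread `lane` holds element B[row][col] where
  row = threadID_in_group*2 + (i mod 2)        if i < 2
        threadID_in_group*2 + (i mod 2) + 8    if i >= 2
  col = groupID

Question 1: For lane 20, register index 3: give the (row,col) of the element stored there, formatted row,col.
9,5

lane 20->20/4=5, 20 mod 4=0
i=3  r:2·0+1+8->9  c:5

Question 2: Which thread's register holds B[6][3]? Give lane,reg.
c=3→G=3  r=6→rhi=0,T=3,p=0
L=3*4+3=15  i=0*2+0=0

15,0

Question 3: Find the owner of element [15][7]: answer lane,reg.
c: 7->gid=7  r: 15->r8=1,tid=3,i&1=1
L=7*4+3=31  i=1*2+1=3

31,3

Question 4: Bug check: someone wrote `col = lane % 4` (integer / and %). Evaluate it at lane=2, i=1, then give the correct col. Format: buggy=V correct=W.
`lane % 4`[2,1]->2
L=2->gid=2>>2=0, tid=2&3=2
[1]->row 2·2+1+0=5  col gid=0
col: 2 vs 0

buggy=2 correct=0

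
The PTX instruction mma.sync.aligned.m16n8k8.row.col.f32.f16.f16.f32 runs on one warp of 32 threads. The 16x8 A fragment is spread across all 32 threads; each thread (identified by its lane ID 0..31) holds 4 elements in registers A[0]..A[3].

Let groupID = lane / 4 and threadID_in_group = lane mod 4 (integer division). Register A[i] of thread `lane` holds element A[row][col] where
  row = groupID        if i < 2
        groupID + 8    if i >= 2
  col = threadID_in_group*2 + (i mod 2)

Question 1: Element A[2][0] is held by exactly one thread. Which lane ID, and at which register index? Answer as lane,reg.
8,0

r=2→G=2,rhi=0  c=0→T=0,p=0
L=2*4+0=8  i=0*2+0=0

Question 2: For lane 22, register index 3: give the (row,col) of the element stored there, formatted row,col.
lane 22->22/4=5, 22 mod 4=2
i=3  r:5+8->13  c:2·2+1->5

13,5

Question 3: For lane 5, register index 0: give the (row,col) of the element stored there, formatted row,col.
1,2

lane 5->5/4=1, 5 mod 4=1
i=0  r:1+0->1  c:2·1+0->2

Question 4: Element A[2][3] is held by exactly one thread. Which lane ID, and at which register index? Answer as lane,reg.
r:2=>grp=2,rB=0  c:3=>tig=1,lo=1
L=2*4+1=9  i=0*2+1=1

9,1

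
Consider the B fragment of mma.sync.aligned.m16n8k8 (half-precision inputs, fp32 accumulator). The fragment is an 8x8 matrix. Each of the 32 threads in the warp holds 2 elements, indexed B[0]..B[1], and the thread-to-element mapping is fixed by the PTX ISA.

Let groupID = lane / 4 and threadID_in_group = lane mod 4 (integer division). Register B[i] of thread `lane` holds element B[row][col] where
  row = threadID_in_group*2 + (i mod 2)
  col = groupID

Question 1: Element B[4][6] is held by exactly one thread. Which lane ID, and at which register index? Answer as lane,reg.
c=6⇒gr=6  r=4⇒th=2,odd=0
L=6*4+2=26  i=0=0

26,0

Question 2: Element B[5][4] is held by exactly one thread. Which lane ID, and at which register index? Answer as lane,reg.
c=4→G=4  r=5→T=2,p=1
L=4*4+2=18  i=1=1

18,1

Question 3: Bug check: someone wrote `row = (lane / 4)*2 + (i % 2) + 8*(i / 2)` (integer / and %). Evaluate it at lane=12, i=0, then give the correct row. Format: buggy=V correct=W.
`(lane / 4)*2 + (i % 2) + 8*(i / 2)`[12,0]⇒6
lane 12⇒12/4=3, 12 mod 4=0
i=0  r:2·0+0⇒0  c:3
row: 6 vs 0

buggy=6 correct=0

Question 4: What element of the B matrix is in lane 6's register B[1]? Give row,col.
6: gid=1,tid=2
[1] (2*2+1,1) = (5,1)

5,1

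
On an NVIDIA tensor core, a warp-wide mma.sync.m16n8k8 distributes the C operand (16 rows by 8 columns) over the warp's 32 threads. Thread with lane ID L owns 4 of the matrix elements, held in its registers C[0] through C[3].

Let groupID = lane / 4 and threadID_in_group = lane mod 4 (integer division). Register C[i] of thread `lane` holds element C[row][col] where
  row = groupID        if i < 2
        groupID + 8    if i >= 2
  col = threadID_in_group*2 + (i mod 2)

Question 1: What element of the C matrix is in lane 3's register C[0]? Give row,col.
3: grp=0,tig=3
[0] (0+0,3*2+0) = (0,6)

0,6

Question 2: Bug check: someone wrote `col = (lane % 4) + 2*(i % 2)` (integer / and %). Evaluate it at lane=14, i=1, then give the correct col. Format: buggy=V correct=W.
buggy=4 correct=5

`(lane % 4) + 2*(i % 2)`[14,1]->4
lane 14->14/4=3, 14 mod 4=2
i=1  r:3+0->3  c:2·2+1->5
col: 4 vs 5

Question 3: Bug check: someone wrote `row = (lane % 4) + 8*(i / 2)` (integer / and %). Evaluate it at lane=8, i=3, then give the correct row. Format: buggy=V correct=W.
`(lane % 4) + 8*(i / 2)`[8,3]=>8
L=8=>grp=8>>2=2, tig=8&3=0
[3]=>row 2+8=10  col 0·2+1=1
row: 8 vs 10

buggy=8 correct=10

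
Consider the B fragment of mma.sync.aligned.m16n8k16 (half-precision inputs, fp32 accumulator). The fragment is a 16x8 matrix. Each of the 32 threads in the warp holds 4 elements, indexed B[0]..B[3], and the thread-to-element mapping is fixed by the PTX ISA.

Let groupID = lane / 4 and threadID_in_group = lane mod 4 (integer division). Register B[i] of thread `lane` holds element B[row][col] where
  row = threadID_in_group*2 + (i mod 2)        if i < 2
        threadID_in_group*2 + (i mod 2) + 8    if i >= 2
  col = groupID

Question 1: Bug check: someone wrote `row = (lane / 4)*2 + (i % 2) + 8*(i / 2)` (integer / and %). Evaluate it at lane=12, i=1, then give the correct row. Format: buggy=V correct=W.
buggy=7 correct=1

`(lane / 4)*2 + (i % 2) + 8*(i / 2)`[12,1]->7
lane 12->12/4=3, 12 mod 4=0
i=1  r:2·0+1+0->1  c:3
row: 7 vs 1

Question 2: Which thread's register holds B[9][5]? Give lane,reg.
20,3

c:5=>grp=5  r:9=>rB=1,tig=0,lo=1
L=5*4+0=20  i=1*2+1=3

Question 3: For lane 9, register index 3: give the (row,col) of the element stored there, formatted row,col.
11,2

9: g=2,t=1
[3] (1*2+1+8,2) = (11,2)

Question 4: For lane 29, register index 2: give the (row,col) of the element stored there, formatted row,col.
10,7

lane 29⇒29/4=7, 29 mod 4=1
i=2  r:2·1+0+8⇒10  c:7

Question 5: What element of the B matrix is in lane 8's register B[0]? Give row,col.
0,2

lane 8: grp=2 (8/4), tig=0 (8%4)
i=0: r=0*2+0+0=0, c=grp=2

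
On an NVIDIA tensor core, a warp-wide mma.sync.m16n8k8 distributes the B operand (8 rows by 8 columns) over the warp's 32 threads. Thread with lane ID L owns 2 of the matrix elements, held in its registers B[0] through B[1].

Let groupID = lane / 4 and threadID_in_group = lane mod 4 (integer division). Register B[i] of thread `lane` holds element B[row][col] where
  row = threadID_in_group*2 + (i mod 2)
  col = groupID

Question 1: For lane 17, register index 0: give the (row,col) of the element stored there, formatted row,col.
lane 17: G=4 (17/4), T=1 (17%4)
i=0: r=1*2+0=2, c=G=4

2,4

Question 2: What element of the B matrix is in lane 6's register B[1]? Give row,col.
5,1

6: g=1,t=2
[1] (2*2+1,1) = (5,1)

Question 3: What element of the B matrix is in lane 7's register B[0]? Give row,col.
L=7->gid=7>>2=1, tid=7&3=3
[0]->row 3·2+0=6  col gid=1

6,1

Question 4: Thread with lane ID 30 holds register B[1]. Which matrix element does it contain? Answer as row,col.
5,7

lane 30->30/4=7, 30 mod 4=2
i=1  r:2·2+1->5  c:7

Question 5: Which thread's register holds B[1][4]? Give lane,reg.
c=4⇒gr=4  r=1⇒th=0,odd=1
L=4*4+0=16  i=1=1

16,1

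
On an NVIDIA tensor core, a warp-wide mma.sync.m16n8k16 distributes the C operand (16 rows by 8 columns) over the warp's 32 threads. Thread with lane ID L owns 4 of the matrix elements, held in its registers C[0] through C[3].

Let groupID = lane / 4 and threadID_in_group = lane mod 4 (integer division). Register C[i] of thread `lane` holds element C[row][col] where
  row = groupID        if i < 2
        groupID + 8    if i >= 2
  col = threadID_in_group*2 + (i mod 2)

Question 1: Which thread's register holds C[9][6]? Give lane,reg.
r=9->g=1,rb=1  c=6->t=3,b0=0
L=1*4+3=7  i=1*2+0=2

7,2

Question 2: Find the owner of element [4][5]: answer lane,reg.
r: 4->gid=4,r8=0  c: 5->tid=2,i&1=1
L=4*4+2=18  i=0*2+1=1

18,1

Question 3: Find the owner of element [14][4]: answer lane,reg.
26,2

r:14=>grp=6,rB=1  c:4=>tig=2,lo=0
L=6*4+2=26  i=1*2+0=2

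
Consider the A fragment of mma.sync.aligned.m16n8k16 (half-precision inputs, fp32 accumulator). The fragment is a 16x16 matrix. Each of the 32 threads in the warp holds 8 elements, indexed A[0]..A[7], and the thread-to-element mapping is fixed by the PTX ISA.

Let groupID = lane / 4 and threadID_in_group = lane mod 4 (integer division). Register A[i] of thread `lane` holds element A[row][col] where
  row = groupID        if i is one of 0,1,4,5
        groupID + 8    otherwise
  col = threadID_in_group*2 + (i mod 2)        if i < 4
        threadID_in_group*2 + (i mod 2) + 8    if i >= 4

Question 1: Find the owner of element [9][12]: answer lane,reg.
6,6

r=9→G=1,rhi=1  c=12→chi=1,T=2,p=0
L=1*4+2=6  i=1*4+1*2+0=6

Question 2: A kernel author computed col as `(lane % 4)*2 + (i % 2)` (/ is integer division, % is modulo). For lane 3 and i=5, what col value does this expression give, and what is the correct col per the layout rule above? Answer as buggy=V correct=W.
`(lane % 4)*2 + (i % 2)`[3,5]=>7
lane 3=>3/4=0, 3 mod 4=3
i=5  r:0+0=>0  c:2·3+1+8=>15
col: 7 vs 15

buggy=7 correct=15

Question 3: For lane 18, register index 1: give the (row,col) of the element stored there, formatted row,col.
4,5

L=18=>grp=18>>2=4, tig=18&3=2
[1]=>row 4+0=4  col 2·2+1+0=5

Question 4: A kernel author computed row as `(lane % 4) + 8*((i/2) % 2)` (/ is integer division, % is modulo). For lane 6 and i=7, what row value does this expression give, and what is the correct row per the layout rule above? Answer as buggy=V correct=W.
`(lane % 4) + 8*((i/2) % 2)`[6,7]->10
L=6->g=6>>2=1, t=6&3=2
[7]->row 1+8=9  col 2·2+1+8=13
row: 10 vs 9

buggy=10 correct=9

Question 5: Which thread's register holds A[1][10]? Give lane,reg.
5,4

r=1->g=1,rb=0  c=10->cb=1,t=1,b0=0
L=1*4+1=5  i=1*4+0*2+0=4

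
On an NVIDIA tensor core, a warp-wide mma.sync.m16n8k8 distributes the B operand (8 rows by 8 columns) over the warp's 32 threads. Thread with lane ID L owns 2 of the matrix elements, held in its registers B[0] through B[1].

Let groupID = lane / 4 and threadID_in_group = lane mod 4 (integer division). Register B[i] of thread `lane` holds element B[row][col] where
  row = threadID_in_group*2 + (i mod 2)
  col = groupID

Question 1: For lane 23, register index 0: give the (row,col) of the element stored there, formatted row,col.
6,5

23: grp=5,tig=3
[0] (3*2+0,5) = (6,5)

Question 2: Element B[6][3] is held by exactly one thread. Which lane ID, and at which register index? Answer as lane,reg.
15,0

c=3→G=3  r=6→T=3,p=0
L=3*4+3=15  i=0=0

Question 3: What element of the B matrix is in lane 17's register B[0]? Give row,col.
L=17->g=17>>2=4, t=17&3=1
[0]->row 1·2+0=2  col g=4

2,4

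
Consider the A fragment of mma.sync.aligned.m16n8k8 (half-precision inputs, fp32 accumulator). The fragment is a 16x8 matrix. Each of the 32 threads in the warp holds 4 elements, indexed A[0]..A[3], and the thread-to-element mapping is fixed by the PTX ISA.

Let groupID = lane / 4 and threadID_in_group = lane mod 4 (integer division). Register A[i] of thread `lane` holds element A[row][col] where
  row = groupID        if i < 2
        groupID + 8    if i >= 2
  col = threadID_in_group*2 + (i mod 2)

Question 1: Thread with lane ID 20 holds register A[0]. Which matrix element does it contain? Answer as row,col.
L=20->g=20>>2=5, t=20&3=0
[0]->row 5+0=5  col 0·2+0=0

5,0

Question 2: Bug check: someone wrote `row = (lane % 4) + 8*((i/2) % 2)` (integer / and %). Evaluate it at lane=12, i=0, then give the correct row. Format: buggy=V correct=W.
buggy=0 correct=3

`(lane % 4) + 8*((i/2) % 2)`[12,0]⇒0
lane 12⇒12/4=3, 12 mod 4=0
i=0  r:3+0⇒3  c:2·0+0⇒0
row: 0 vs 3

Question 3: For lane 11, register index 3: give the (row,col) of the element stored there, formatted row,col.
10,7

lane 11: grp=2 (11/4), tig=3 (11%4)
i=3: r=2+8=10, c=3*2+1=7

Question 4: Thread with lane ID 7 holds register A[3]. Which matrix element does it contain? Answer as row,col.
9,7

lane 7: grp=1 (7/4), tig=3 (7%4)
i=3: r=1+8=9, c=3*2+1=7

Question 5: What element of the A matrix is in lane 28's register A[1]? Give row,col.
7,1

28: gid=7,tid=0
[1] (7+0,0*2+1) = (7,1)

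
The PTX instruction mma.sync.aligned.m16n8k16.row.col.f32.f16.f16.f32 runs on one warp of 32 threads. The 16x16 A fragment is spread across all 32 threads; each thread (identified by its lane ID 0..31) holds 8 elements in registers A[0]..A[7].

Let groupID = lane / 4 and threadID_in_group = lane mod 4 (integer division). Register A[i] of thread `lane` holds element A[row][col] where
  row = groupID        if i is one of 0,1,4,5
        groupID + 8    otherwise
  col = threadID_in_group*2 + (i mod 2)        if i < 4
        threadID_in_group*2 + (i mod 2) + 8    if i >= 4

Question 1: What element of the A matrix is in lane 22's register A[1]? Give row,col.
5,5

lane 22⇒22/4=5, 22 mod 4=2
i=1  r:5+0⇒5  c:2·2+1+0⇒5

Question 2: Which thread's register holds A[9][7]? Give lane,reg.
7,3

r: 9->gid=1,r8=1  c: 7->c8=0,tid=3,i&1=1
L=1*4+3=7  i=0*4+1*2+1=3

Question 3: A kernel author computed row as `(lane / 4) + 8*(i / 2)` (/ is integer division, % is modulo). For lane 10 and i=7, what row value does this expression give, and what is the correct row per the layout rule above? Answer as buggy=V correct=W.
buggy=26 correct=10

`(lane / 4) + 8*(i / 2)`[10,7]→26
L=10→G=10>>2=2, T=10&3=2
[7]→row 2+8=10  col 2·2+1+8=13
row: 26 vs 10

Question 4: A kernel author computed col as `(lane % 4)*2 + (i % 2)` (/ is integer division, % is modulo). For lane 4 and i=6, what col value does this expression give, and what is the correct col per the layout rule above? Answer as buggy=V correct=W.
buggy=0 correct=8

`(lane % 4)*2 + (i % 2)`[4,6]->0
lane 4: g=1 (4/4), t=0 (4%4)
i=6: r=1+8=9, c=0*2+0+8=8
col: 0 vs 8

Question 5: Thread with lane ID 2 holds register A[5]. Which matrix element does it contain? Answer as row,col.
0,13

2: g=0,t=2
[5] (0+0,2*2+1+8) = (0,13)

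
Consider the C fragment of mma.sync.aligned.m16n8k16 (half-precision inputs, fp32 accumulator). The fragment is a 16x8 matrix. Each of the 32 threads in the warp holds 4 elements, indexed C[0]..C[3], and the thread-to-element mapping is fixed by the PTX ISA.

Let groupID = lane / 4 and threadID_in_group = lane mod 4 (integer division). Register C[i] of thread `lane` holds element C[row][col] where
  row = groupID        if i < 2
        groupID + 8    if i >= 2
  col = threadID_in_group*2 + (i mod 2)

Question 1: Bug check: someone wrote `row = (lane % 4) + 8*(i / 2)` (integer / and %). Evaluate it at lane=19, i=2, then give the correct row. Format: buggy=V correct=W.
`(lane % 4) + 8*(i / 2)`[19,2]->11
lane 19: gid=4 (19/4), tid=3 (19%4)
i=2: r=4+8=12, c=3*2+0=6
row: 11 vs 12

buggy=11 correct=12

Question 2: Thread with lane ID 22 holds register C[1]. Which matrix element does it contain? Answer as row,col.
lane 22->22/4=5, 22 mod 4=2
i=1  r:5+0->5  c:2·2+1->5

5,5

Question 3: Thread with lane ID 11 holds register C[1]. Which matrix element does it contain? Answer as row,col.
2,7

lane 11→11/4=2, 11 mod 4=3
i=1  r:2+0→2  c:2·3+1→7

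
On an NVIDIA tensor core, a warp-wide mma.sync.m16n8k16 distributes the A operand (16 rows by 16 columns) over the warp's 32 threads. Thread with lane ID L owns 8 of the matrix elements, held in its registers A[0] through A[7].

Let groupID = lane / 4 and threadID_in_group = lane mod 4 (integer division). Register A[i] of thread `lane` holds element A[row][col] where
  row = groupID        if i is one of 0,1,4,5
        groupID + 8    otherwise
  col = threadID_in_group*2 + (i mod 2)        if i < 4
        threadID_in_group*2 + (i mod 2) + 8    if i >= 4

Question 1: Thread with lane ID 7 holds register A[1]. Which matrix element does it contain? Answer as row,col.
1,7

7: gr=1,th=3
[1] (1+0,3*2+1+0) = (1,7)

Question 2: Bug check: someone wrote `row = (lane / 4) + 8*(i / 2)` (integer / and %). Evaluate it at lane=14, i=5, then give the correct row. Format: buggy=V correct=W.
`(lane / 4) + 8*(i / 2)`[14,5]->19
14: gid=3,tid=2
[5] (3+0,2*2+1+8) = (3,13)
row: 19 vs 3

buggy=19 correct=3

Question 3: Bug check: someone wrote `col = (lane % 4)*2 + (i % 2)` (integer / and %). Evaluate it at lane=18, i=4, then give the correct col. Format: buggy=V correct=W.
`(lane % 4)*2 + (i % 2)`[18,4]→4
L=18→G=18>>2=4, T=18&3=2
[4]→row 4+0=4  col 2·2+0+8=12
col: 4 vs 12

buggy=4 correct=12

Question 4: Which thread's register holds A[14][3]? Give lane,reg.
25,3

r:14=>grp=6,rB=1  c:3=>cB=0,tig=1,lo=1
L=6*4+1=25  i=0*4+1*2+1=3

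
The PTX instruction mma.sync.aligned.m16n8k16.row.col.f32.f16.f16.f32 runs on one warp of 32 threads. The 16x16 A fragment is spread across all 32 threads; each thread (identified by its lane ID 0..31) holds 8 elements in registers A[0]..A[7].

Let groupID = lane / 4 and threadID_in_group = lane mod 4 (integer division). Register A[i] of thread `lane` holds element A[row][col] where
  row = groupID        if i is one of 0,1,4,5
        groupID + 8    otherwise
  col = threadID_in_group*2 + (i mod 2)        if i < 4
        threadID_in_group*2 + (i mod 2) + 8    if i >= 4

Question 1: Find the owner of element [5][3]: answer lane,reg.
21,1

r=5->g=5,rb=0  c=3->cb=0,t=1,b0=1
L=5*4+1=21  i=0*4+0*2+1=1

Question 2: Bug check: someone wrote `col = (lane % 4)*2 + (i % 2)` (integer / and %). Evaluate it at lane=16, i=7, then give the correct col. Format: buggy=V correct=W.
buggy=1 correct=9

`(lane % 4)*2 + (i % 2)`[16,7]=>1
L=16=>grp=16>>2=4, tig=16&3=0
[7]=>row 4+8=12  col 0·2+1+8=9
col: 1 vs 9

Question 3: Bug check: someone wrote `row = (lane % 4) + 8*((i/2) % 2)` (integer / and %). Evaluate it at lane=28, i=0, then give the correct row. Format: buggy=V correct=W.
`(lane % 4) + 8*((i/2) % 2)`[28,0]->0
28: g=7,t=0
[0] (7+0,0*2+0+0) = (7,0)
row: 0 vs 7

buggy=0 correct=7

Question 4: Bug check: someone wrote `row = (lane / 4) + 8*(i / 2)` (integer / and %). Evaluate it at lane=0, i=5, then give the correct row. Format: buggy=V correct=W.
buggy=16 correct=0

`(lane / 4) + 8*(i / 2)`[0,5]->16
0: g=0,t=0
[5] (0+0,0*2+1+8) = (0,9)
row: 16 vs 0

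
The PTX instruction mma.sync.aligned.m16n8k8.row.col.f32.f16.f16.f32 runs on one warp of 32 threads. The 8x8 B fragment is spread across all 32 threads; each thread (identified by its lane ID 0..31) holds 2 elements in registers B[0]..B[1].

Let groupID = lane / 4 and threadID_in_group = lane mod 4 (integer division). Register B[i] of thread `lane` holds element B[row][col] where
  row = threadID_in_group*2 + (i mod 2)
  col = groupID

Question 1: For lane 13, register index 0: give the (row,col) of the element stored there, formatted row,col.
L=13->g=13>>2=3, t=13&3=1
[0]->row 1·2+0=2  col g=3

2,3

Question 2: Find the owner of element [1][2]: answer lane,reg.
8,1

c=2⇒gr=2  r=1⇒th=0,odd=1
L=2*4+0=8  i=1=1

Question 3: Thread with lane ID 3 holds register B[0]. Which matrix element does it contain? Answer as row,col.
lane 3: grp=0 (3/4), tig=3 (3%4)
i=0: r=3*2+0=6, c=grp=0

6,0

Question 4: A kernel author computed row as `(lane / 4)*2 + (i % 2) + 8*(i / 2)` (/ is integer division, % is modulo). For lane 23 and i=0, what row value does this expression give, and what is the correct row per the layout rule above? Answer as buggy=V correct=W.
buggy=10 correct=6

`(lane / 4)*2 + (i % 2) + 8*(i / 2)`[23,0]->10
23: gid=5,tid=3
[0] (3*2+0,5) = (6,5)
row: 10 vs 6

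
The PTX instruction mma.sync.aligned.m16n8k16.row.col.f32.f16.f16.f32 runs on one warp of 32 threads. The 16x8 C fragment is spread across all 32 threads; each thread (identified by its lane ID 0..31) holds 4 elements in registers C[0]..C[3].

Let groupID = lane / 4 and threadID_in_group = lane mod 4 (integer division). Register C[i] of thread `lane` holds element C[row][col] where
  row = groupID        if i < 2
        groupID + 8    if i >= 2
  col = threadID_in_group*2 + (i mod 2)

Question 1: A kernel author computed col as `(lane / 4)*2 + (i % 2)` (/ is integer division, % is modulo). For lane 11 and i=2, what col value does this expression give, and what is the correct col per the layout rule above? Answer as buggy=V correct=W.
buggy=4 correct=6

`(lane / 4)*2 + (i % 2)`[11,2]->4
L=11->g=11>>2=2, t=11&3=3
[2]->row 2+8=10  col 3·2+0=6
col: 4 vs 6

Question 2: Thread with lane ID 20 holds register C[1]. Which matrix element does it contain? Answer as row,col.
5,1

L=20=>grp=20>>2=5, tig=20&3=0
[1]=>row 5+0=5  col 0·2+1=1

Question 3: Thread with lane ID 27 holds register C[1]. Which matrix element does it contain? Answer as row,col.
6,7

lane 27: gid=6 (27/4), tid=3 (27%4)
i=1: r=6+0=6, c=3*2+1=7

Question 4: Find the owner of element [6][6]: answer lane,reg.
27,0

r:6=>grp=6,rB=0  c:6=>tig=3,lo=0
L=6*4+3=27  i=0*2+0=0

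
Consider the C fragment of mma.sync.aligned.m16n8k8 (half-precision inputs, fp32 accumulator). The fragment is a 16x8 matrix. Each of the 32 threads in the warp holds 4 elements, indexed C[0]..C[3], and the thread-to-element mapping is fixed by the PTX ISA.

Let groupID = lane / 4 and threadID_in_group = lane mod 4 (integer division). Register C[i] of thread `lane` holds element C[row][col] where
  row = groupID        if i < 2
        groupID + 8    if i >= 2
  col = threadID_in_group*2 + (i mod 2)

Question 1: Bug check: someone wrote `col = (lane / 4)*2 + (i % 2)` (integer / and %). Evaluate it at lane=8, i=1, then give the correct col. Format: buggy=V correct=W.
`(lane / 4)*2 + (i % 2)`[8,1]->5
lane 8: gid=2 (8/4), tid=0 (8%4)
i=1: r=2+0=2, c=0*2+1=1
col: 5 vs 1

buggy=5 correct=1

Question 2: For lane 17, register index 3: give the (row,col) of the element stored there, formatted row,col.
12,3

lane 17: gr=4 (17/4), th=1 (17%4)
i=3: r=4+8=12, c=1*2+1=3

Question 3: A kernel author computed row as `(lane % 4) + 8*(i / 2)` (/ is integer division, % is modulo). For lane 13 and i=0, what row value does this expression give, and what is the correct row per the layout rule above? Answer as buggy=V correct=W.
`(lane % 4) + 8*(i / 2)`[13,0]->1
lane 13: gid=3 (13/4), tid=1 (13%4)
i=0: r=3+0=3, c=1*2+0=2
row: 1 vs 3

buggy=1 correct=3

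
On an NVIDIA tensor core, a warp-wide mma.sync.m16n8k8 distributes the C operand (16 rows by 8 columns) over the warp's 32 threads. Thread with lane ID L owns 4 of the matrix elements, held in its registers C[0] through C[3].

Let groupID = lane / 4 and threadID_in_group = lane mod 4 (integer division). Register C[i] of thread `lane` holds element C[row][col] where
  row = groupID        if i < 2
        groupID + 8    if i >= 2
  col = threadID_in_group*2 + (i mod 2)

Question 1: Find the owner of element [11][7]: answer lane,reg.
r: 11->gid=3,r8=1  c: 7->tid=3,i&1=1
L=3*4+3=15  i=1*2+1=3

15,3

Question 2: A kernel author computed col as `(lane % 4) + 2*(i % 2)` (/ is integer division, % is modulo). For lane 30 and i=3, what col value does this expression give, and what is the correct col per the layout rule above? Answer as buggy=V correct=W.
`(lane % 4) + 2*(i % 2)`[30,3]=>4
30: grp=7,tig=2
[3] (7+8,2*2+1) = (15,5)
col: 4 vs 5

buggy=4 correct=5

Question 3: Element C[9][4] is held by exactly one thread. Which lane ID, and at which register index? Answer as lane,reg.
6,2

r=9⇒gr=1,Rb=1  c=4⇒th=2,odd=0
L=1*4+2=6  i=1*2+0=2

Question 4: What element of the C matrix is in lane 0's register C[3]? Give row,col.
0: g=0,t=0
[3] (0+8,0*2+1) = (8,1)

8,1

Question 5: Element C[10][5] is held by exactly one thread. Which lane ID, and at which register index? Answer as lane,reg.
r=10→G=2,rhi=1  c=5→T=2,p=1
L=2*4+2=10  i=1*2+1=3

10,3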